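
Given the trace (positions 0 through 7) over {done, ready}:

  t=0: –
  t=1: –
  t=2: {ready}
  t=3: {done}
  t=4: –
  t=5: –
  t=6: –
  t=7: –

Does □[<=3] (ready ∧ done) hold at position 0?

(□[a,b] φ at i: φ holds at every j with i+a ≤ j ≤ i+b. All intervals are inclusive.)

No

Check (ready ∧ done) at every j in [0,3]:
  j=0: false
  j=1: false
  j=2: false
  j=3: false
Fails at j=0 → formula fails.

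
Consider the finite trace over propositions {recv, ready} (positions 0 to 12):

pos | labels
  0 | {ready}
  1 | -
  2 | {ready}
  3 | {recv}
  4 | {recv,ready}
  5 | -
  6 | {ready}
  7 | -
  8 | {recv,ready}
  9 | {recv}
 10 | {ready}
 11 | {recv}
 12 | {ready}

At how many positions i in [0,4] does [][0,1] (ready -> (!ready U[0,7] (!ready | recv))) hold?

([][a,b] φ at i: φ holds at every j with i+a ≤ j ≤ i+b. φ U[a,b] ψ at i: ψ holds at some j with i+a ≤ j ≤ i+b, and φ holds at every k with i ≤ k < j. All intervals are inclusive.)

Evaluate at each i in [0,4]:
  i=0: ✗ (fails at j=0)
  i=1: ✗ (fails at j=2)
  i=2: ✗ (fails at j=2)
  i=3: ✓ (all of [3,4])
  i=4: ✓ (all of [4,5])
Positions where it holds: {3, 4} → 2.

2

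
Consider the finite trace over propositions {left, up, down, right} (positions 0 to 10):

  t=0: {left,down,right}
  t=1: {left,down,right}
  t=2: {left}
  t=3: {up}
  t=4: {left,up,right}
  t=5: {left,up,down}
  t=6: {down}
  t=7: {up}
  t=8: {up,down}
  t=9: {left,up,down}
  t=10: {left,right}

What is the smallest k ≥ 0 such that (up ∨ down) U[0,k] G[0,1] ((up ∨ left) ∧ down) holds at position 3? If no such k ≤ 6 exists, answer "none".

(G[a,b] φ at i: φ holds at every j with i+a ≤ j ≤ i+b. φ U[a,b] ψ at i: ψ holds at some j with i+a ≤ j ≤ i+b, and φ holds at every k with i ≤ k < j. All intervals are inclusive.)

Need earliest j ≥ 3 with G[0,1] ((up ∨ left) ∧ down), and (up ∨ down) at every k in [3,j-1].
  j=3: rhs fails.
  j=4: rhs fails.
  j=5: rhs fails.
  j=6: rhs fails.
  j=7: rhs fails.
  j=8: rhs holds; lhs holds on [3,7]. k = 5.

5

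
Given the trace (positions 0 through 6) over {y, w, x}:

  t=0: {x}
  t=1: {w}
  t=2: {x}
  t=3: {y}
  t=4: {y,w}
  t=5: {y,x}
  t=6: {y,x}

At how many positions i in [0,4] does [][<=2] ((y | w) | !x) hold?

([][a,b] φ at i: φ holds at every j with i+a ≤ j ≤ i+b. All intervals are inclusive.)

Evaluate at each i in [0,4]:
  i=0: ✗ (fails at j=0)
  i=1: ✗ (fails at j=2)
  i=2: ✗ (fails at j=2)
  i=3: ✓ (all of [3,5])
  i=4: ✓ (all of [4,6])
Positions where it holds: {3, 4} → 2.

2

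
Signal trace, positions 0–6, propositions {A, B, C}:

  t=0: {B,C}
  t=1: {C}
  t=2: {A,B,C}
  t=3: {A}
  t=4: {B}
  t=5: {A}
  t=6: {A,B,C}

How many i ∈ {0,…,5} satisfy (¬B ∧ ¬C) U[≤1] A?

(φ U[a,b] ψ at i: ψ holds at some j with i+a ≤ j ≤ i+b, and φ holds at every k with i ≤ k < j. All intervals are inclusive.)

3

Evaluate at each i in [0,5]:
  i=0: ✗ (no rhs in [0,1])
  i=1: ✗ (lhs fails at k=1 before rhs at j=2)
  i=2: ✓ (rhs at j=2)
  i=3: ✓ (rhs at j=3)
  i=4: ✗ (lhs fails at k=4 before rhs at j=5)
  i=5: ✓ (rhs at j=5)
Positions where it holds: {2, 3, 5} → 3.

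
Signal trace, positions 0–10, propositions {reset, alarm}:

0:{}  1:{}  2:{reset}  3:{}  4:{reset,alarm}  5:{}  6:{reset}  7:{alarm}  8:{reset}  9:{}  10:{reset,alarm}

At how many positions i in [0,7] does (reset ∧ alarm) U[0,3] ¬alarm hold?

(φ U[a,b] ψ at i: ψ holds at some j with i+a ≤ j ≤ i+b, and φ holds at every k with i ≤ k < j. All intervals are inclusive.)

7

Evaluate at each i in [0,7]:
  i=0: ✓ (rhs at j=0)
  i=1: ✓ (rhs at j=1)
  i=2: ✓ (rhs at j=2)
  i=3: ✓ (rhs at j=3)
  i=4: ✓ (rhs at j=5; lhs holds on [4,4])
  i=5: ✓ (rhs at j=5)
  i=6: ✓ (rhs at j=6)
  i=7: ✗ (lhs fails at k=7 before rhs at j=8)
Positions where it holds: {0, 1, 2, 3, 4, 5, 6} → 7.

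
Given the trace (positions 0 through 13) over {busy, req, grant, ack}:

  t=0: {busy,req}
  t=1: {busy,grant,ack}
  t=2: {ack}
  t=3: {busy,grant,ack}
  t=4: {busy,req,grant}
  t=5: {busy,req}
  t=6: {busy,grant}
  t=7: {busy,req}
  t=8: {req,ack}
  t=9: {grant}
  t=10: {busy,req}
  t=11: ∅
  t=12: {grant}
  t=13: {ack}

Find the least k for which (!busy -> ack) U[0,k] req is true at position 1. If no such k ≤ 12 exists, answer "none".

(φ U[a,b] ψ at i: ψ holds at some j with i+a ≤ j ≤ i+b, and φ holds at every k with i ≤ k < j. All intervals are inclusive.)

Need earliest j ≥ 1 with req, and (!busy -> ack) at every k in [1,j-1].
  j=1: rhs fails.
  j=2: rhs fails.
  j=3: rhs fails.
  j=4: rhs holds; lhs holds on [1,3]. k = 3.

3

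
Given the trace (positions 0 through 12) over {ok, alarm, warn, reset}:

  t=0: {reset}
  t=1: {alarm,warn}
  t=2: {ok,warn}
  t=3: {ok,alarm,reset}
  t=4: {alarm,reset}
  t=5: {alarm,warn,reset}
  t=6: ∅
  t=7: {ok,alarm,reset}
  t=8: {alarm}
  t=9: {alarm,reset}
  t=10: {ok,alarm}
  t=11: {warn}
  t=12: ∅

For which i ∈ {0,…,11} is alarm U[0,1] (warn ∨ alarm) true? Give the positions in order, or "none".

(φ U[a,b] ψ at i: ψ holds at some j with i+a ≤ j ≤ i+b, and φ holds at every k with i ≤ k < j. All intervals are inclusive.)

Evaluate at each i in [0,11]:
  i=0: ✗ (lhs fails at k=0 before rhs at j=1)
  i=1: ✓ (rhs at j=1)
  i=2: ✓ (rhs at j=2)
  i=3: ✓ (rhs at j=3)
  i=4: ✓ (rhs at j=4)
  i=5: ✓ (rhs at j=5)
  i=6: ✗ (lhs fails at k=6 before rhs at j=7)
  i=7: ✓ (rhs at j=7)
  i=8: ✓ (rhs at j=8)
  i=9: ✓ (rhs at j=9)
  i=10: ✓ (rhs at j=10)
  i=11: ✓ (rhs at j=11)

1, 2, 3, 4, 5, 7, 8, 9, 10, 11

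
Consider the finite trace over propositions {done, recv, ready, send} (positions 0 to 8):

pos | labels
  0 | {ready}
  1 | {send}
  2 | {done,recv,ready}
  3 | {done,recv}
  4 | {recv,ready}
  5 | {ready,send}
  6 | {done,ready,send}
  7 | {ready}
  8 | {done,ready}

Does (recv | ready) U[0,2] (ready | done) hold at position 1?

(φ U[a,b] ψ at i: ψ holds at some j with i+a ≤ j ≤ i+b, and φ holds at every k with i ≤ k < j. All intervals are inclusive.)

Need some j in [1,3] with (ready | done), and (recv | ready) at every k in [1,j-1].
  j=1: (ready | done) false.
  j=2: (ready | done) holds, but (recv | ready) fails at k=1 → not this j.
  j=3: (ready | done) holds, but (recv | ready) fails at k=1 → not this j.
No j in the window works → until fails.

No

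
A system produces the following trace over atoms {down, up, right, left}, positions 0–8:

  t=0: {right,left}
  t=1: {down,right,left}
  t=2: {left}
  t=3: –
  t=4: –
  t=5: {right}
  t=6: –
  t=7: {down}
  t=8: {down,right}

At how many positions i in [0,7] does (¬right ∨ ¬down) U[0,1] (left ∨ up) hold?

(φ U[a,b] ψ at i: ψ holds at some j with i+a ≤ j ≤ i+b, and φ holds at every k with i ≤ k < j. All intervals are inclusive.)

3

Evaluate at each i in [0,7]:
  i=0: ✓ (rhs at j=0)
  i=1: ✓ (rhs at j=1)
  i=2: ✓ (rhs at j=2)
  i=3: ✗ (no rhs in [3,4])
  i=4: ✗ (no rhs in [4,5])
  i=5: ✗ (no rhs in [5,6])
  i=6: ✗ (no rhs in [6,7])
  i=7: ✗ (no rhs in [7,8])
Positions where it holds: {0, 1, 2} → 3.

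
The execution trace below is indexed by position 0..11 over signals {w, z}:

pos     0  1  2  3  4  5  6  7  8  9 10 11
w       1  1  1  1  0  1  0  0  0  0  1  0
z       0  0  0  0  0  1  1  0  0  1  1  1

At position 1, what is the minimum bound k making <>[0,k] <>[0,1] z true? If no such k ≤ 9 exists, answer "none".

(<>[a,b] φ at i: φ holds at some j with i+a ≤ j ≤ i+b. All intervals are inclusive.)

Scan j = 1,2,… for <>[0,1] z:
  j=1: fails
  j=2: fails
  j=3: fails
  j=4: holds
First hit at j=4, so smallest k = 4-1 = 3.

3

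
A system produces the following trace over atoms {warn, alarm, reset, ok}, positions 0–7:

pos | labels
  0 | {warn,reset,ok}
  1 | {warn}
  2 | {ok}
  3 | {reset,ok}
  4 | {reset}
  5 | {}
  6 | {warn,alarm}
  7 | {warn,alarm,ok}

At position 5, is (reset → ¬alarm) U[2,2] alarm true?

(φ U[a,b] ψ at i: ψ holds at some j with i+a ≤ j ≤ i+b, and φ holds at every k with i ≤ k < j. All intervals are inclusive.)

True

Need some j in [7,7] with alarm, and (reset → ¬alarm) at every k in [5,j-1].
  j=7: alarm holds; (reset → ¬alarm) holds at every k in [5,6] → satisfied.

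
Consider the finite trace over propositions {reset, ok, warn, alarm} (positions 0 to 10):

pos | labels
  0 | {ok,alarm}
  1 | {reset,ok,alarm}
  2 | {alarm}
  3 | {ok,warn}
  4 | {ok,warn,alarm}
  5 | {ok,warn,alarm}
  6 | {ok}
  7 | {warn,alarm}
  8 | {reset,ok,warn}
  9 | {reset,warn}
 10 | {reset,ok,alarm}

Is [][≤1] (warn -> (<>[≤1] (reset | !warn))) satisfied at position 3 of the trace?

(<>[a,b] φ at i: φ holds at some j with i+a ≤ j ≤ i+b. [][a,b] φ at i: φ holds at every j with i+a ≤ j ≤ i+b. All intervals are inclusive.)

Check (warn -> (<>[≤1] (reset | !warn))) at every j in [3,4]:
  j=3: antecedent true; consequent fails (none in [3,4]) → ✗
  j=4: antecedent true; consequent fails (none in [4,5]) → ✗
Fails at j=3 → formula fails.

False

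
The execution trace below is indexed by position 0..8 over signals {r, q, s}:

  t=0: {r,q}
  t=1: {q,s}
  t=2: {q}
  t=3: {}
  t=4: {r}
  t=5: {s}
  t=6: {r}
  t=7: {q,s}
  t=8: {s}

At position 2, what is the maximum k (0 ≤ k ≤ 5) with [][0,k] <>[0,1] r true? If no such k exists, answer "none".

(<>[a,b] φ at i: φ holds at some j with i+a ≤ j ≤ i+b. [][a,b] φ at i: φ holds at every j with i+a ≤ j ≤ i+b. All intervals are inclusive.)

<>[0,1] r must hold from j=2 onward; find where it first fails.
  j=2: fails → no k works.

none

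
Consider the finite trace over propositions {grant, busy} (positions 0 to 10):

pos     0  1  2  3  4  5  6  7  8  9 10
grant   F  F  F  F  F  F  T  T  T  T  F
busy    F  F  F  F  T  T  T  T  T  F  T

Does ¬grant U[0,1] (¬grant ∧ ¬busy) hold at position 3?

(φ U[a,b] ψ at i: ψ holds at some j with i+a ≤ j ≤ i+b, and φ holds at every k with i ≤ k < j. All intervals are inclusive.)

Holds

Need some j in [3,4] with (¬grant ∧ ¬busy), and ¬grant at every k in [3,j-1].
  j=3: (¬grant ∧ ¬busy) holds; no prefix to check → satisfied.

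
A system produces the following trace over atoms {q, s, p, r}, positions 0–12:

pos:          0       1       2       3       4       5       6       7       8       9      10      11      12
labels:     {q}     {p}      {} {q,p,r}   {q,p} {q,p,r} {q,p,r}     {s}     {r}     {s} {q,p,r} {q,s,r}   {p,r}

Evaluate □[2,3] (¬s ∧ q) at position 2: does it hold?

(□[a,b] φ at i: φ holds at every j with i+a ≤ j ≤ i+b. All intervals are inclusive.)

Yes

Check (¬s ∧ q) at every j in [4,5]:
  j=4: true
  j=5: true
All positions satisfy it → formula holds.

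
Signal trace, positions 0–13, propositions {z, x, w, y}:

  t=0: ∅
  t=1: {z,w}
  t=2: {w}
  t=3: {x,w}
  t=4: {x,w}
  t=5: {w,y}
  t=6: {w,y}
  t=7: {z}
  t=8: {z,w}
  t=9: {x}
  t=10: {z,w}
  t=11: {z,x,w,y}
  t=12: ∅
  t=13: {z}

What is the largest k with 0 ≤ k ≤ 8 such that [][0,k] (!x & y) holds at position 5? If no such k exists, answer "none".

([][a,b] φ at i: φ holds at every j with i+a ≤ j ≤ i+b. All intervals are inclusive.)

1

(!x & y) must hold from j=5 onward; find where it first fails.
  j=5: holds
  j=6: holds
  j=7: fails
Holds on [5,6], so largest k = 1.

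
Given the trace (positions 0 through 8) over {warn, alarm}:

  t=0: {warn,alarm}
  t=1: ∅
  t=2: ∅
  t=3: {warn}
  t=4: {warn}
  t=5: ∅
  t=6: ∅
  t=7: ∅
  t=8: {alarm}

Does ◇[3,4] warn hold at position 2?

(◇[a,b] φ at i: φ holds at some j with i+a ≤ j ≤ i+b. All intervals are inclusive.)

Does not hold

Check warn at each j in [5,6]:
  j=5: false
  j=6: false
No position in the window satisfies it → formula fails.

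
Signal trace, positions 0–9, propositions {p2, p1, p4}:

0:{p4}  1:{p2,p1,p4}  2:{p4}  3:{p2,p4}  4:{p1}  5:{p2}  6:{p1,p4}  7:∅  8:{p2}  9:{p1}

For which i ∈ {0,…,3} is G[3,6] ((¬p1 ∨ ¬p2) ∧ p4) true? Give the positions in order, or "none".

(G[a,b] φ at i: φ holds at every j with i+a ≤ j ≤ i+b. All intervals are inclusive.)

Evaluate at each i in [0,3]:
  i=0: ✗ (fails at j=4)
  i=1: ✗ (fails at j=4)
  i=2: ✗ (fails at j=5)
  i=3: ✗ (fails at j=7)

none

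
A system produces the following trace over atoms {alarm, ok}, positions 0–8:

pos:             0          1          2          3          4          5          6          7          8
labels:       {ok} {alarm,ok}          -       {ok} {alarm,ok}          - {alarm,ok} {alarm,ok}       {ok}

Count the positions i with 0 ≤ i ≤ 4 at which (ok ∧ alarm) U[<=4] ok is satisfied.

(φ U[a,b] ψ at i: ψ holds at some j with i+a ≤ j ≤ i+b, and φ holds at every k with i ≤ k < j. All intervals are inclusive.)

4

Evaluate at each i in [0,4]:
  i=0: ✓ (rhs at j=0)
  i=1: ✓ (rhs at j=1)
  i=2: ✗ (lhs fails at k=2 before rhs at j=3)
  i=3: ✓ (rhs at j=3)
  i=4: ✓ (rhs at j=4)
Positions where it holds: {0, 1, 3, 4} → 4.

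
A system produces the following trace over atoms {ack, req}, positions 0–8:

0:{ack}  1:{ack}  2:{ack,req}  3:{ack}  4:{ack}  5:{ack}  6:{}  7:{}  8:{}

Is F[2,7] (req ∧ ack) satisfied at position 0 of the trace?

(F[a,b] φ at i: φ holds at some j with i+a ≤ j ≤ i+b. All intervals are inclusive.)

True

Check (req ∧ ack) at each j in [2,7]:
  j=2: true
  j=3: false
  j=4: false
  j=5: false
  j=6: false
  j=7: false
Found at j=2 → formula holds.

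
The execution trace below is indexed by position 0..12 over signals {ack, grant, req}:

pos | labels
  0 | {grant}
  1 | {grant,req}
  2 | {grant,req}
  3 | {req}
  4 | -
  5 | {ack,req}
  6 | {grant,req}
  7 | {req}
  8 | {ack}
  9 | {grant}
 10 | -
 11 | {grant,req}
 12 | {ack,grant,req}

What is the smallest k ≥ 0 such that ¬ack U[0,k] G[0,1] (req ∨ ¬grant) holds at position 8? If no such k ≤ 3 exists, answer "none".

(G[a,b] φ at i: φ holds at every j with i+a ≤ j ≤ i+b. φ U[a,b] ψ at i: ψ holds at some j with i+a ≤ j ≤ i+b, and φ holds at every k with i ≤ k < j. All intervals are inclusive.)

Need earliest j ≥ 8 with G[0,1] (req ∨ ¬grant), and ¬ack at every k in [8,j-1].
  j=8: rhs fails.
  j=9: rhs fails.
  j=10: rhs holds but lhs fails at k=8.
  j=11: rhs holds but lhs fails at k=8.
No witness within the range → none.

none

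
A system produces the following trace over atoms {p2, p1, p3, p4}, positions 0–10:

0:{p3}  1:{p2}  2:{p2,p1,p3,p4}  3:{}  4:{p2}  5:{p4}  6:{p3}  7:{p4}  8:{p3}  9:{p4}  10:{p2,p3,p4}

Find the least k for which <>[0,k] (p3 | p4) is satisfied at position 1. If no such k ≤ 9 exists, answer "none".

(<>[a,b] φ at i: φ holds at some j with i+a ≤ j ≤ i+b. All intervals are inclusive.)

1

Scan j = 1,2,… for (p3 | p4):
  j=1: fails
  j=2: holds
First hit at j=2, so smallest k = 2-1 = 1.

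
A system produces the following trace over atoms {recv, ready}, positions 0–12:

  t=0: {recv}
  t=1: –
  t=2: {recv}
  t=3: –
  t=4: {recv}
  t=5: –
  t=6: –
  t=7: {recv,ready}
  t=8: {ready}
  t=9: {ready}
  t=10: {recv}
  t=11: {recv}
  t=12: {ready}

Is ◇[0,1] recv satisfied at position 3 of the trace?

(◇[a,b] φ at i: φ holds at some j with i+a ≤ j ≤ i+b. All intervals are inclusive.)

Holds

Check recv at each j in [3,4]:
  j=3: false
  j=4: true
Found at j=4 → formula holds.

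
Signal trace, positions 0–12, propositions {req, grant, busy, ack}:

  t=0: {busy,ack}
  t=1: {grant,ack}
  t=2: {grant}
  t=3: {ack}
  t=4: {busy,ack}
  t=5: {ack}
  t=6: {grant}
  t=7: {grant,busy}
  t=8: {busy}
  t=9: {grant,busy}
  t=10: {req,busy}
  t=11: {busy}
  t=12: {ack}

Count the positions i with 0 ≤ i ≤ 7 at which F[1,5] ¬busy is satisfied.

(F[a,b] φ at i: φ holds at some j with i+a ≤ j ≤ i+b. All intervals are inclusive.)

Evaluate at each i in [0,7]:
  i=0: ✓ (witness j=1)
  i=1: ✓ (witness j=2)
  i=2: ✓ (witness j=3)
  i=3: ✓ (witness j=5)
  i=4: ✓ (witness j=5)
  i=5: ✓ (witness j=6)
  i=6: ✗ (none in [7,11])
  i=7: ✓ (witness j=12)
Positions where it holds: {0, 1, 2, 3, 4, 5, 7} → 7.

7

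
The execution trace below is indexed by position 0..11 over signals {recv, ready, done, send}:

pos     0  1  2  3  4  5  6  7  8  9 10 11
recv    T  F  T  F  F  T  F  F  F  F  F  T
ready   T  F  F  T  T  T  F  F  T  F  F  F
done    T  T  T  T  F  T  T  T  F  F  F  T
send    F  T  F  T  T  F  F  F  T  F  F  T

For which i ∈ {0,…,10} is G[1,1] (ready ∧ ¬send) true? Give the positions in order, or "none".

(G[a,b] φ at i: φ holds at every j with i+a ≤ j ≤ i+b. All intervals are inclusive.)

4

Evaluate at each i in [0,10]:
  i=0: ✗ (fails at j=1)
  i=1: ✗ (fails at j=2)
  i=2: ✗ (fails at j=3)
  i=3: ✗ (fails at j=4)
  i=4: ✓ (all of [5,5])
  i=5: ✗ (fails at j=6)
  i=6: ✗ (fails at j=7)
  i=7: ✗ (fails at j=8)
  i=8: ✗ (fails at j=9)
  i=9: ✗ (fails at j=10)
  i=10: ✗ (fails at j=11)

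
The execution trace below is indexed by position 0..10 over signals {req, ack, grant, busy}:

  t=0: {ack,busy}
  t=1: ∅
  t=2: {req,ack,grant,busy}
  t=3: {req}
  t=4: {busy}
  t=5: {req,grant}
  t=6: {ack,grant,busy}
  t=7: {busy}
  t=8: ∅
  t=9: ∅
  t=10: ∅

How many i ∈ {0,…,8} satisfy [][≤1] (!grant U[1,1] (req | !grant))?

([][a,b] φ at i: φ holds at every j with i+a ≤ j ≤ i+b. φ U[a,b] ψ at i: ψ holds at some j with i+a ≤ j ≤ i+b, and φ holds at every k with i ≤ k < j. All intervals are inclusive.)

4

Evaluate at each i in [0,8]:
  i=0: ✓ (all of [0,1])
  i=1: ✗ (fails at j=2)
  i=2: ✗ (fails at j=2)
  i=3: ✓ (all of [3,4])
  i=4: ✗ (fails at j=5)
  i=5: ✗ (fails at j=5)
  i=6: ✗ (fails at j=6)
  i=7: ✓ (all of [7,8])
  i=8: ✓ (all of [8,9])
Positions where it holds: {0, 3, 7, 8} → 4.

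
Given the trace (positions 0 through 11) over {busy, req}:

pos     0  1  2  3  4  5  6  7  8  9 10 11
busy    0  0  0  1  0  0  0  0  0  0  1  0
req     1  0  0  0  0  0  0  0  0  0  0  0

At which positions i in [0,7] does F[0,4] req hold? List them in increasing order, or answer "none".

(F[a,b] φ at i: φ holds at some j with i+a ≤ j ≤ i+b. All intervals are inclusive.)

0

Evaluate at each i in [0,7]:
  i=0: ✓ (witness j=0)
  i=1: ✗ (none in [1,5])
  i=2: ✗ (none in [2,6])
  i=3: ✗ (none in [3,7])
  i=4: ✗ (none in [4,8])
  i=5: ✗ (none in [5,9])
  i=6: ✗ (none in [6,10])
  i=7: ✗ (none in [7,11])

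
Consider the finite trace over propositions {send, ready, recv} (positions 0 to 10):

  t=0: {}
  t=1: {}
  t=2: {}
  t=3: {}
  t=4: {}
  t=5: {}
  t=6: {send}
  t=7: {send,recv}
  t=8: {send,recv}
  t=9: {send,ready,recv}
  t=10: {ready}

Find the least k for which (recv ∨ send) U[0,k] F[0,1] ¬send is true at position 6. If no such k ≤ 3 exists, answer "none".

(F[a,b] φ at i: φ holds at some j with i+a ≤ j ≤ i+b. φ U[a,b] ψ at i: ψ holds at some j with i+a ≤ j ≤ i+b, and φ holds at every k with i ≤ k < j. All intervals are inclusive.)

3

Need earliest j ≥ 6 with F[0,1] ¬send, and (recv ∨ send) at every k in [6,j-1].
  j=6: rhs fails.
  j=7: rhs fails.
  j=8: rhs fails.
  j=9: rhs holds; lhs holds on [6,8]. k = 3.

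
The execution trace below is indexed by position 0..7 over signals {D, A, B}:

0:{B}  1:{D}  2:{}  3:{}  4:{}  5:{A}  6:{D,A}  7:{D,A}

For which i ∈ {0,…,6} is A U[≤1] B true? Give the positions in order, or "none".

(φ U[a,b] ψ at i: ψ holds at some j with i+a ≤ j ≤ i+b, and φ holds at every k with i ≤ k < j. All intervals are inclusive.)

Evaluate at each i in [0,6]:
  i=0: ✓ (rhs at j=0)
  i=1: ✗ (no rhs in [1,2])
  i=2: ✗ (no rhs in [2,3])
  i=3: ✗ (no rhs in [3,4])
  i=4: ✗ (no rhs in [4,5])
  i=5: ✗ (no rhs in [5,6])
  i=6: ✗ (no rhs in [6,7])

0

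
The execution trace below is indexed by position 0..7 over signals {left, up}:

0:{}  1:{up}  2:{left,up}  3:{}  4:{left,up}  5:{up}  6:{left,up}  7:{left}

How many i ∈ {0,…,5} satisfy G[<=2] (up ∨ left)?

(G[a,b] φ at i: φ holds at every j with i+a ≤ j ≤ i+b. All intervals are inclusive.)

2

Evaluate at each i in [0,5]:
  i=0: ✗ (fails at j=0)
  i=1: ✗ (fails at j=3)
  i=2: ✗ (fails at j=3)
  i=3: ✗ (fails at j=3)
  i=4: ✓ (all of [4,6])
  i=5: ✓ (all of [5,7])
Positions where it holds: {4, 5} → 2.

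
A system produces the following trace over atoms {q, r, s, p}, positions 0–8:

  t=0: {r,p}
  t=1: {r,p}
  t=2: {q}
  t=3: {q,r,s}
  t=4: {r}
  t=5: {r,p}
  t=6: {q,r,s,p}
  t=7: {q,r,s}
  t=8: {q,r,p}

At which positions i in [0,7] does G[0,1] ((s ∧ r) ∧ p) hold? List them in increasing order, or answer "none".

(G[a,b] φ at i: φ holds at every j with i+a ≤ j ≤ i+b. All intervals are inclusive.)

none

Evaluate at each i in [0,7]:
  i=0: ✗ (fails at j=0)
  i=1: ✗ (fails at j=1)
  i=2: ✗ (fails at j=2)
  i=3: ✗ (fails at j=3)
  i=4: ✗ (fails at j=4)
  i=5: ✗ (fails at j=5)
  i=6: ✗ (fails at j=7)
  i=7: ✗ (fails at j=7)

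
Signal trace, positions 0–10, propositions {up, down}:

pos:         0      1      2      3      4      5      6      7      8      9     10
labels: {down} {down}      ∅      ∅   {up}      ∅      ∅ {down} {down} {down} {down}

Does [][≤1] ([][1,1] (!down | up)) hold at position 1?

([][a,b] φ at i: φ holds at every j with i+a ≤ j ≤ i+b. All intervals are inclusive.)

Check [][1,1] (!down | up) at every j in [1,2]:
  j=1: holds on [2,2]
  j=2: holds on [3,3]
All positions satisfy it → formula holds.

Holds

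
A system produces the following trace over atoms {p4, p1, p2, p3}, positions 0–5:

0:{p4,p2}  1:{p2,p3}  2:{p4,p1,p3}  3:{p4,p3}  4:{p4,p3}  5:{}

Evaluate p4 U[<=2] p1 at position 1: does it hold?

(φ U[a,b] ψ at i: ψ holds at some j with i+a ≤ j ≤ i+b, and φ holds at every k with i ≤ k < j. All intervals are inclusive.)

False

Need some j in [1,3] with p1, and p4 at every k in [1,j-1].
  j=1: p1 false.
  j=2: p1 holds, but p4 fails at k=1 → not this j.
  j=3: p1 false.
No j in the window works → until fails.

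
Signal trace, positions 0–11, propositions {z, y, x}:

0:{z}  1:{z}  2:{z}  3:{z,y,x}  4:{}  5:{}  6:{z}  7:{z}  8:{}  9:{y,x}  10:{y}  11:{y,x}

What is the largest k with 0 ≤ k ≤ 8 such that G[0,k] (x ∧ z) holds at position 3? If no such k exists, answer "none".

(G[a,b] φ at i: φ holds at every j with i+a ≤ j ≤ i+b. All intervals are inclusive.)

0

(x ∧ z) must hold from j=3 onward; find where it first fails.
  j=3: holds
  j=4: fails
Holds on [3,3], so largest k = 0.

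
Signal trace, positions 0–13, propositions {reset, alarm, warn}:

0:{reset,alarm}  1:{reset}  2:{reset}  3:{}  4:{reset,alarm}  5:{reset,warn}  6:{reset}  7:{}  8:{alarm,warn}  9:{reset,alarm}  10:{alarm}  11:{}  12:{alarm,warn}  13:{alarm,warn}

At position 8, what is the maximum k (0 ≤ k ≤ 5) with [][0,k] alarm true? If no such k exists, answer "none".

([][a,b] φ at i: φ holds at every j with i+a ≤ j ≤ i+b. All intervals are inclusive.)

alarm must hold from j=8 onward; find where it first fails.
  j=8: holds
  j=9: holds
  j=10: holds
  j=11: fails
Holds on [8,10], so largest k = 2.

2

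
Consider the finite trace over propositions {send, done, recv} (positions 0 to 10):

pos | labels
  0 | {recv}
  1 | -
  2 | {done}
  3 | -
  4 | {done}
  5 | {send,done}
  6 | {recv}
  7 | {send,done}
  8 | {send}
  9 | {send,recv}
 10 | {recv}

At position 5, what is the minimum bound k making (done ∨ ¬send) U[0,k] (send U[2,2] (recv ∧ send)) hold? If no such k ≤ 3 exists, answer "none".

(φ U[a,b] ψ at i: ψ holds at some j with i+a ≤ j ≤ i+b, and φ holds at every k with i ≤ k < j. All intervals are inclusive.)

Need earliest j ≥ 5 with (send U[2,2] (recv ∧ send)), and (done ∨ ¬send) at every k in [5,j-1].
  j=5: rhs fails.
  j=6: rhs fails.
  j=7: rhs holds; lhs holds on [5,6]. k = 2.

2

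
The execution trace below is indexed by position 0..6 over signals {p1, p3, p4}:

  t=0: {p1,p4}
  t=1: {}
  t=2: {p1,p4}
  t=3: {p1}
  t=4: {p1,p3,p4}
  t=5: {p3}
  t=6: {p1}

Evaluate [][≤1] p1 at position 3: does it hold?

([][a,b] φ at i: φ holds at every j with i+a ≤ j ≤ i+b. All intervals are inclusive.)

Check p1 at every j in [3,4]:
  j=3: true
  j=4: true
All positions satisfy it → formula holds.

True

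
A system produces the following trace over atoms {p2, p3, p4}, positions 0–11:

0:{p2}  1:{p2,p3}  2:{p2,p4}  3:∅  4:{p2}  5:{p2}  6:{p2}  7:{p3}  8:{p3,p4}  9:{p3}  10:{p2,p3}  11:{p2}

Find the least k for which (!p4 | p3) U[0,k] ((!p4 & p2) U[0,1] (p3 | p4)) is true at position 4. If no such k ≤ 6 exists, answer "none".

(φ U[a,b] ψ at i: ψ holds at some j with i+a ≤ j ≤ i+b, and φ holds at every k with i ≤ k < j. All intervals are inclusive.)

2

Need earliest j ≥ 4 with ((!p4 & p2) U[0,1] (p3 | p4)), and (!p4 | p3) at every k in [4,j-1].
  j=4: rhs fails.
  j=5: rhs fails.
  j=6: rhs holds; lhs holds on [4,5]. k = 2.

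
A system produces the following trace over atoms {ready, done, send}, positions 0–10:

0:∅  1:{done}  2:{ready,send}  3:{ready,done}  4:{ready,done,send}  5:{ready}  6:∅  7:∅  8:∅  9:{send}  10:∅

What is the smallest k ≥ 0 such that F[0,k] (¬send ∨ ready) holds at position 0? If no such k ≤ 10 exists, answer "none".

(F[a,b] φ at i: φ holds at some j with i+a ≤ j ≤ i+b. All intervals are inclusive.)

0

Scan j = 0,1,… for (¬send ∨ ready):
  j=0: holds
First hit at j=0, so smallest k = 0-0 = 0.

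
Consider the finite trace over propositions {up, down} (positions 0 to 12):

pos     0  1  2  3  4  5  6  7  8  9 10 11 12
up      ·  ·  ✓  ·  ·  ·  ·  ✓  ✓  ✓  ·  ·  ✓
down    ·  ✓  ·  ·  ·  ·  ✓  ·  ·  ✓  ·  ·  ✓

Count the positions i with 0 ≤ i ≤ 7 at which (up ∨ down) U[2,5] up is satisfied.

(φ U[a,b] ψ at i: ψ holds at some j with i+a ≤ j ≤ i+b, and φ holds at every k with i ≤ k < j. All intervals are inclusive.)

2

Evaluate at each i in [0,7]:
  i=0: ✗ (lhs fails at k=0 before rhs at j=2)
  i=1: ✗ (no rhs in [3,6])
  i=2: ✗ (lhs fails at k=3 before rhs at j=7)
  i=3: ✗ (lhs fails at k=3 before rhs at j=7)
  i=4: ✗ (lhs fails at k=4 before rhs at j=7)
  i=5: ✗ (lhs fails at k=5 before rhs at j=7)
  i=6: ✓ (rhs at j=8; lhs holds on [6,7])
  i=7: ✓ (rhs at j=9; lhs holds on [7,8])
Positions where it holds: {6, 7} → 2.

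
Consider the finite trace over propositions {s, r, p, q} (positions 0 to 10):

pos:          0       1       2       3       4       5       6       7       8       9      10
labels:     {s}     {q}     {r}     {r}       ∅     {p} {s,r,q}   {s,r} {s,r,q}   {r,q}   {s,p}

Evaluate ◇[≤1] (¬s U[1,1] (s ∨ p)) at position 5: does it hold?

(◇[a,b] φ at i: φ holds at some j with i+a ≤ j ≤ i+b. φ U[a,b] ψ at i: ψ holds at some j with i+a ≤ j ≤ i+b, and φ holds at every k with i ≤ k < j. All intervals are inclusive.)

Check (¬s U[1,1] (s ∨ p)) at each j in [5,6]:
  j=5: holds
  j=6: fails
Found at j=5 → formula holds.

True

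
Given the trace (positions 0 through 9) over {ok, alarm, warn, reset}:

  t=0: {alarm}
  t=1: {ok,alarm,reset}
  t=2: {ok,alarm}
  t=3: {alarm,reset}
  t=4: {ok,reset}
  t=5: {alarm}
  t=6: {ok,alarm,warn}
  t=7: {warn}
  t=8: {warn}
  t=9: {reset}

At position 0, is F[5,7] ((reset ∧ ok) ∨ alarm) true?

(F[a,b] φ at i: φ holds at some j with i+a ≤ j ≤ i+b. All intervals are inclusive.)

Check ((reset ∧ ok) ∨ alarm) at each j in [5,7]:
  j=5: true
  j=6: true
  j=7: false
Found at j=5 → formula holds.

Yes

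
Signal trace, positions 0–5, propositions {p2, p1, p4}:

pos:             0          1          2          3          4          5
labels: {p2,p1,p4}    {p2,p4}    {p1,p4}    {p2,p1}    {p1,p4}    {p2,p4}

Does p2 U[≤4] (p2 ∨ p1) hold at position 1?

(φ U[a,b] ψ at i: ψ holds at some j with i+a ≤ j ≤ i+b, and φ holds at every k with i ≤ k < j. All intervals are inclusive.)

Need some j in [1,5] with (p2 ∨ p1), and p2 at every k in [1,j-1].
  j=1: (p2 ∨ p1) holds; no prefix to check → satisfied.

True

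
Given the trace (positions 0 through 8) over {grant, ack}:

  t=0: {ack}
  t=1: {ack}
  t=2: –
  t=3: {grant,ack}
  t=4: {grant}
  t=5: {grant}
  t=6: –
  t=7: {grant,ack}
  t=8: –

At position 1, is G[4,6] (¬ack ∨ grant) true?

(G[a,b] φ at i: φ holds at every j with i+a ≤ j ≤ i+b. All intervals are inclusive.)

Check (¬ack ∨ grant) at every j in [5,7]:
  j=5: true
  j=6: true
  j=7: true
All positions satisfy it → formula holds.

Yes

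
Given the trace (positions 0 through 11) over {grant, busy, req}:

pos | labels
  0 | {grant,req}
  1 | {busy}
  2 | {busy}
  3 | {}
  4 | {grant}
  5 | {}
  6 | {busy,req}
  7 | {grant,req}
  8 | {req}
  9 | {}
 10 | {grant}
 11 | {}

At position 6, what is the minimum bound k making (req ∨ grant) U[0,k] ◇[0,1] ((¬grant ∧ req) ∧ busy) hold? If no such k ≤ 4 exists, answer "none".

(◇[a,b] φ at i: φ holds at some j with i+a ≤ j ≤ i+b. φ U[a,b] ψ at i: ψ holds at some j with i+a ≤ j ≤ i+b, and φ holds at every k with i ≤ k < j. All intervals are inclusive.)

0

Need earliest j ≥ 6 with ◇[0,1] ((¬grant ∧ req) ∧ busy), and (req ∨ grant) at every k in [6,j-1].
  j=6: rhs holds (empty prefix). k = 0.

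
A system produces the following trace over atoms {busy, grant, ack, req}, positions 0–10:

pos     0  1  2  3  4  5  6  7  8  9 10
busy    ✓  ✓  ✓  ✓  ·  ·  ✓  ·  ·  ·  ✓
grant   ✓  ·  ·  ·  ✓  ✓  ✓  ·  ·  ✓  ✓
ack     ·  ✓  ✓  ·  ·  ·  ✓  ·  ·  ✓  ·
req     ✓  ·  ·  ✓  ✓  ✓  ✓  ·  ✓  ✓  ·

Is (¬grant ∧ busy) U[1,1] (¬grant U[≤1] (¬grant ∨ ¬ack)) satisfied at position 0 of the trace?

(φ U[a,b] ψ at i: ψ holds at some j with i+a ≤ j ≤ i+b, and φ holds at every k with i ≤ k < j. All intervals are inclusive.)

Need some j in [1,1] with (¬grant U[≤1] (¬grant ∨ ¬ack)), and (¬grant ∧ busy) at every k in [0,j-1].
  j=1: (¬grant U[≤1] (¬grant ∨ ¬ack)) holds, but (¬grant ∧ busy) fails at k=0 → not this j.
No j in the window works → until fails.

No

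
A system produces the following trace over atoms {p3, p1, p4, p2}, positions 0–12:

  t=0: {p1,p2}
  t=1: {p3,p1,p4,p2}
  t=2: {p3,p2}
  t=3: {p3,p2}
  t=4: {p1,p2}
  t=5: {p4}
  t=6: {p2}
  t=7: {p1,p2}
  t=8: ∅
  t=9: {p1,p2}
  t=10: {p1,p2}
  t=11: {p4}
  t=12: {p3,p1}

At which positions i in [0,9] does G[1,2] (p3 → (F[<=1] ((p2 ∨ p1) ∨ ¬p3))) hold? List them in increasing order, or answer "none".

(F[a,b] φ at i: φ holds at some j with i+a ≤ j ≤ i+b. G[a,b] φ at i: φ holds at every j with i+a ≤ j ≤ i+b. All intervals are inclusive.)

0, 1, 2, 3, 4, 5, 6, 7, 8, 9

Evaluate at each i in [0,9]:
  i=0: ✓ (all of [1,2])
  i=1: ✓ (all of [2,3])
  i=2: ✓ (all of [3,4])
  i=3: ✓ (all of [4,5])
  i=4: ✓ (all of [5,6])
  i=5: ✓ (all of [6,7])
  i=6: ✓ (all of [7,8])
  i=7: ✓ (all of [8,9])
  i=8: ✓ (all of [9,10])
  i=9: ✓ (all of [10,11])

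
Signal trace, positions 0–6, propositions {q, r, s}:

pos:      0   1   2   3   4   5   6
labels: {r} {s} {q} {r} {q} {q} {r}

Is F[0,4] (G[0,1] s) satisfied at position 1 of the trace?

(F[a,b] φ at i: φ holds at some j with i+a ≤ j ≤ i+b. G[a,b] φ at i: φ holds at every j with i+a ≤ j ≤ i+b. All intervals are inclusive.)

False

Check G[0,1] s at each j in [1,5]:
  j=1: fails at 2
  j=2: fails at 2
  j=3: fails at 3
  j=4: fails at 4
  j=5: fails at 5
No position in the window satisfies it → formula fails.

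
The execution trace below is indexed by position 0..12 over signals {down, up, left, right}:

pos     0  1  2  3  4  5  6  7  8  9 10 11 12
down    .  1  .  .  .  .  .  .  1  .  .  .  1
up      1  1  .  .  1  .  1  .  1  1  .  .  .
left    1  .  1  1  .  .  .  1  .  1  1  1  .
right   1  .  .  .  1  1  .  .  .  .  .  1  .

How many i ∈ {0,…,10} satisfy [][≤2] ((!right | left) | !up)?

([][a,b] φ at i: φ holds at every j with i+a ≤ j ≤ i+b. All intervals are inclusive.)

Evaluate at each i in [0,10]:
  i=0: ✓ (all of [0,2])
  i=1: ✓ (all of [1,3])
  i=2: ✗ (fails at j=4)
  i=3: ✗ (fails at j=4)
  i=4: ✗ (fails at j=4)
  i=5: ✓ (all of [5,7])
  i=6: ✓ (all of [6,8])
  i=7: ✓ (all of [7,9])
  i=8: ✓ (all of [8,10])
  i=9: ✓ (all of [9,11])
  i=10: ✓ (all of [10,12])
Positions where it holds: {0, 1, 5, 6, 7, 8, 9, 10} → 8.

8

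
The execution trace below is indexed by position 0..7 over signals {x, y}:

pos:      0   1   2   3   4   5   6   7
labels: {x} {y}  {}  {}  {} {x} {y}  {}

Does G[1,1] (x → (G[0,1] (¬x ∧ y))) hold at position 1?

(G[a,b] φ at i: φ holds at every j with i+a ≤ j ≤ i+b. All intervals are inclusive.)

Check (x → (G[0,1] (¬x ∧ y))) at every j in [2,2]:
  j=2: antecedent false → ✓
All positions satisfy it → formula holds.

True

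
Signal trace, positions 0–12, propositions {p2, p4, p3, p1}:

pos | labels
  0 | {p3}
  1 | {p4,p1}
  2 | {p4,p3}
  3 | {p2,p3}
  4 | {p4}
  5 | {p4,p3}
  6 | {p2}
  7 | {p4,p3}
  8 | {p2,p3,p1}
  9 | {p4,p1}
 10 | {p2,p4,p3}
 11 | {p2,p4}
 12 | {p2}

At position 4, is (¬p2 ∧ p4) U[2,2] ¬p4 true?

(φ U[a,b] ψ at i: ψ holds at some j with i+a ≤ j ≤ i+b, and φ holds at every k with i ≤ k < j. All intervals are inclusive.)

Need some j in [6,6] with ¬p4, and (¬p2 ∧ p4) at every k in [4,j-1].
  j=6: ¬p4 holds; (¬p2 ∧ p4) holds at every k in [4,5] → satisfied.

Holds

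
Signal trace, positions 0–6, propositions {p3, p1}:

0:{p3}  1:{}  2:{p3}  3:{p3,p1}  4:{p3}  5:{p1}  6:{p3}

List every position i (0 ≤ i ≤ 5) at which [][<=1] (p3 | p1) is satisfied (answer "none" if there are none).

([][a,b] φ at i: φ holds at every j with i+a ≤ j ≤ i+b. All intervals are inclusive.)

Evaluate at each i in [0,5]:
  i=0: ✗ (fails at j=1)
  i=1: ✗ (fails at j=1)
  i=2: ✓ (all of [2,3])
  i=3: ✓ (all of [3,4])
  i=4: ✓ (all of [4,5])
  i=5: ✓ (all of [5,6])

2, 3, 4, 5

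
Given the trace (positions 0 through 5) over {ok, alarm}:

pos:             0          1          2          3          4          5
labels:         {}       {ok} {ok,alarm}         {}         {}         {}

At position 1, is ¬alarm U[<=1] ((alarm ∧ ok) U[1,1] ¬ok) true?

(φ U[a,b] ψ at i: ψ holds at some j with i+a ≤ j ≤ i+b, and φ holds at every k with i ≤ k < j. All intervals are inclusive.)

Holds

Need some j in [1,2] with ((alarm ∧ ok) U[1,1] ¬ok), and ¬alarm at every k in [1,j-1].
  j=1: ((alarm ∧ ok) U[1,1] ¬ok) — fails.
  j=2: ((alarm ∧ ok) U[1,1] ¬ok) holds; ¬alarm holds at every k in [1,1] → satisfied.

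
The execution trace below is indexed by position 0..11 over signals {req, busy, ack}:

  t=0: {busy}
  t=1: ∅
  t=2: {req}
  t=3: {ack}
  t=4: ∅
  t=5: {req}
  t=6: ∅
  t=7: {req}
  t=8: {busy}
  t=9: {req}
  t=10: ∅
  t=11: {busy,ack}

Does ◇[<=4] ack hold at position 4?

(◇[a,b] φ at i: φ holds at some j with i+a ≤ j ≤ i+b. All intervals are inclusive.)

Check ack at each j in [4,8]:
  j=4: false
  j=5: false
  j=6: false
  j=7: false
  j=8: false
No position in the window satisfies it → formula fails.

False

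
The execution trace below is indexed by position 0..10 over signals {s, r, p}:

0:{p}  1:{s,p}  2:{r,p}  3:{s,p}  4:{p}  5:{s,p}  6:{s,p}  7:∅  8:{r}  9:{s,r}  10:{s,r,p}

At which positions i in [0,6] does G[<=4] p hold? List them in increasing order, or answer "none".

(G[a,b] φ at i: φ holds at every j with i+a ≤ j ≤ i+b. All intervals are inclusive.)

0, 1, 2

Evaluate at each i in [0,6]:
  i=0: ✓ (all of [0,4])
  i=1: ✓ (all of [1,5])
  i=2: ✓ (all of [2,6])
  i=3: ✗ (fails at j=7)
  i=4: ✗ (fails at j=7)
  i=5: ✗ (fails at j=7)
  i=6: ✗ (fails at j=7)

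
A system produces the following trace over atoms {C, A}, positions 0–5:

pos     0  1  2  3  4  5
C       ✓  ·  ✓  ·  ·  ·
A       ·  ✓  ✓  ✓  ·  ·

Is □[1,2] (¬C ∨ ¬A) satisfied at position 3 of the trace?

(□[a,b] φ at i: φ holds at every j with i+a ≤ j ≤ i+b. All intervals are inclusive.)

Check (¬C ∨ ¬A) at every j in [4,5]:
  j=4: true
  j=5: true
All positions satisfy it → formula holds.

Holds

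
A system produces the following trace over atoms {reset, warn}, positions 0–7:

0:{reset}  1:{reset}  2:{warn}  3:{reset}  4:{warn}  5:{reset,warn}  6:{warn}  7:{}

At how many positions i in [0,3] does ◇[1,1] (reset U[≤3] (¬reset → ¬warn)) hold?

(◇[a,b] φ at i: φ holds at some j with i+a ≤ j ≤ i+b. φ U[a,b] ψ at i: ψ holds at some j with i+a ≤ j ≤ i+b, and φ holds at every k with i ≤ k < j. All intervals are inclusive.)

Evaluate at each i in [0,3]:
  i=0: ✓ (witness j=1)
  i=1: ✗ (none in [2,2])
  i=2: ✓ (witness j=3)
  i=3: ✗ (none in [4,4])
Positions where it holds: {0, 2} → 2.

2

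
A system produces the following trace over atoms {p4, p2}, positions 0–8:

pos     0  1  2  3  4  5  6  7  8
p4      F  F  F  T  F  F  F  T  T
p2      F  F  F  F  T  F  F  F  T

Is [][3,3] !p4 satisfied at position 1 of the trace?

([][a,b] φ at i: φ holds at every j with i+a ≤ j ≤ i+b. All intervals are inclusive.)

Check !p4 at every j in [4,4]:
  j=4: true
All positions satisfy it → formula holds.

Holds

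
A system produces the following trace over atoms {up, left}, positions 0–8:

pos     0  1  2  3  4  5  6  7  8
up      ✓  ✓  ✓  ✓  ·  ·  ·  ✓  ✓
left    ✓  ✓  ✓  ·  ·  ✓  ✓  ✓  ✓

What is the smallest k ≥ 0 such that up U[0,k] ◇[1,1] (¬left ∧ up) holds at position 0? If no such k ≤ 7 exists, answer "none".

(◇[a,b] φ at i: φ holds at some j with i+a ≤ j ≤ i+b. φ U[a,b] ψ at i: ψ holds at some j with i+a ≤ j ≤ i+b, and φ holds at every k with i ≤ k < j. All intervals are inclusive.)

2

Need earliest j ≥ 0 with ◇[1,1] (¬left ∧ up), and up at every k in [0,j-1].
  j=0: rhs fails.
  j=1: rhs fails.
  j=2: rhs holds; lhs holds on [0,1]. k = 2.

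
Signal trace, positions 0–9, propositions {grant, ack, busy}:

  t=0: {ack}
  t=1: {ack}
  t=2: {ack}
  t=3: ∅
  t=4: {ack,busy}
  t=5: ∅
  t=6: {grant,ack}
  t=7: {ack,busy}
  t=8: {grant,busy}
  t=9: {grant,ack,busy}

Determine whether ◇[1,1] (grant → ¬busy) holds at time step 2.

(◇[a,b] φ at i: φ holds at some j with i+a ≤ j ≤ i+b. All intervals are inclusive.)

Yes

Check (grant → ¬busy) at each j in [3,3]:
  j=3: true
Found at j=3 → formula holds.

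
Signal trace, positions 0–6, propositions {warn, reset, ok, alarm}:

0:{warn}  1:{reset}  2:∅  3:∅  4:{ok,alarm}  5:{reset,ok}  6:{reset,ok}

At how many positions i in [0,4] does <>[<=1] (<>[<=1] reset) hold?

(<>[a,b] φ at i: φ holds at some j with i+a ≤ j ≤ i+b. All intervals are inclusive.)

4

Evaluate at each i in [0,4]:
  i=0: ✓ (witness j=0)
  i=1: ✓ (witness j=1)
  i=2: ✗ (none in [2,3])
  i=3: ✓ (witness j=4)
  i=4: ✓ (witness j=4)
Positions where it holds: {0, 1, 3, 4} → 4.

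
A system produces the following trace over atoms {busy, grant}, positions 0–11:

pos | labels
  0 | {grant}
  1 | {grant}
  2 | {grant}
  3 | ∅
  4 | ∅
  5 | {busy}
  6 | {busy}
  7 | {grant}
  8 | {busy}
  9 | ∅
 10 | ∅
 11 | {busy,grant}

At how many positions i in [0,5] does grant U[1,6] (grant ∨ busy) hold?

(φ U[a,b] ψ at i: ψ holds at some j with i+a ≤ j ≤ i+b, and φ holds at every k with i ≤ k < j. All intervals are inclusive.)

Evaluate at each i in [0,5]:
  i=0: ✓ (rhs at j=1; lhs holds on [0,0])
  i=1: ✓ (rhs at j=2; lhs holds on [1,1])
  i=2: ✗ (lhs fails at k=3 before rhs at j=5)
  i=3: ✗ (lhs fails at k=3 before rhs at j=5)
  i=4: ✗ (lhs fails at k=4 before rhs at j=5)
  i=5: ✗ (lhs fails at k=5 before rhs at j=6)
Positions where it holds: {0, 1} → 2.

2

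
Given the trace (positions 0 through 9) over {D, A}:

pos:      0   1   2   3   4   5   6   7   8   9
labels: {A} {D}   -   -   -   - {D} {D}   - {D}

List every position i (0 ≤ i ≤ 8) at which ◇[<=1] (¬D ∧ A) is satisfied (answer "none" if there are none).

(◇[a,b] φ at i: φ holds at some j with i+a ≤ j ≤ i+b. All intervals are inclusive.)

0

Evaluate at each i in [0,8]:
  i=0: ✓ (witness j=0)
  i=1: ✗ (none in [1,2])
  i=2: ✗ (none in [2,3])
  i=3: ✗ (none in [3,4])
  i=4: ✗ (none in [4,5])
  i=5: ✗ (none in [5,6])
  i=6: ✗ (none in [6,7])
  i=7: ✗ (none in [7,8])
  i=8: ✗ (none in [8,9])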